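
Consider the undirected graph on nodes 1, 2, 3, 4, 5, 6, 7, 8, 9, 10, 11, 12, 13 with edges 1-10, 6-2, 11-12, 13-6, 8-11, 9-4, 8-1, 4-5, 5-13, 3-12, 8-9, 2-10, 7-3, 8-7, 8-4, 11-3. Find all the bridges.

none

The edges on the cycle 8-9-4-8 are not bridges since each lies on that cycle.
Every edge lies on some cycle, so there are no bridges.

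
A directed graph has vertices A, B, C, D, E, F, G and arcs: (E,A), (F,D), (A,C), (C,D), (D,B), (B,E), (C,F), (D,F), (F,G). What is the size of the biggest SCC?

6

{A, B, C, D, E, F} are all mutually reachable — one SCC of size 6.
{G} is an SCC by itself.
The largest has 6 vertices.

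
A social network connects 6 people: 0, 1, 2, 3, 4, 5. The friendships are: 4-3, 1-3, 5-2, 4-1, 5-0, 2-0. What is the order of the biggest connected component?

3

Starting from 0 we can reach 0, 2, 5. That is one component of size 3.
Starting from 1 we can reach 1, 3, 4. That is one component of size 3.
The largest has 3 vertices.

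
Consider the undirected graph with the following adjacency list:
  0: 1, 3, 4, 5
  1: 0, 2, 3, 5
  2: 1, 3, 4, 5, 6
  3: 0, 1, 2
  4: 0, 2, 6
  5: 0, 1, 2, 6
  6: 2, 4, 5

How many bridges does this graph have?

0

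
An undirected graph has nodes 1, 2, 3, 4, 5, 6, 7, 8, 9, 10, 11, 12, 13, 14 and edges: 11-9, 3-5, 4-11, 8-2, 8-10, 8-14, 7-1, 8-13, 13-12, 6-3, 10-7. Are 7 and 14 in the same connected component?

Yes

From 7 we can reach 1, 2, 7, 8, 10, 12, 13, 14, which includes 14.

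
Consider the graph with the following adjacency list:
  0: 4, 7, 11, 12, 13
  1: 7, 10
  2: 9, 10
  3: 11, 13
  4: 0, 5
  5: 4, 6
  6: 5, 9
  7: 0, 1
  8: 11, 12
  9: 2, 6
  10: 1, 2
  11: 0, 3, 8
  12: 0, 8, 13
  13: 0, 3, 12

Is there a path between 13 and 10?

Yes

From 13 we can reach 0, 1, 2, 3, 4, 5, 6, 7, 8, 9, 10, 11, 12, 13, which includes 10.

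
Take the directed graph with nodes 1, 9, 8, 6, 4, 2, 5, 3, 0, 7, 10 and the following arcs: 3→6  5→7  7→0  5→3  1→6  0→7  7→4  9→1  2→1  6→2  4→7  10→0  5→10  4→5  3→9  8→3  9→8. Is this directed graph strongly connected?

There is no directed path from 3 to 4, so the graph is not strongly connected.

No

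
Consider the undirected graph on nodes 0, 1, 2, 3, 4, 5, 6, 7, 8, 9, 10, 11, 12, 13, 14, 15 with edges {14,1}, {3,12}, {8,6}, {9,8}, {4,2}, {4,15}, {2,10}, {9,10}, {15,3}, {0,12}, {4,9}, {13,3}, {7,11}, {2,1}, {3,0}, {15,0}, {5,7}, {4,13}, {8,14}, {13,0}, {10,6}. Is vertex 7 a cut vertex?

Deleting 7 raises the number of components from 2 to 3, so 7 is a cut vertex.

Yes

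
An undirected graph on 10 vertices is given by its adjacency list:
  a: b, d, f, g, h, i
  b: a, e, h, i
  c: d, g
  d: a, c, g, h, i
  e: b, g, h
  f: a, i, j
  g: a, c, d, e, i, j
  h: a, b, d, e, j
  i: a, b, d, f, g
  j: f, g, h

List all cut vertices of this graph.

Removing b, for instance, still leaves 1 component. No single vertex removal increases the component count — the graph has no articulation points.

none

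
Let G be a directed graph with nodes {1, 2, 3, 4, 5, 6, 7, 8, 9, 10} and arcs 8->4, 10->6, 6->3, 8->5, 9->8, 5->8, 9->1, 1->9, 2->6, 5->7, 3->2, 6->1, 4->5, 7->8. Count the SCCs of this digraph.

{4, 5, 7, 8} are all mutually reachable — one SCC of size 4.
{2, 3, 6} are all mutually reachable — one SCC of size 3.
{1, 9} are all mutually reachable — one SCC of size 2.
{10} is an SCC by itself.
That gives 4 strongly connected components.

4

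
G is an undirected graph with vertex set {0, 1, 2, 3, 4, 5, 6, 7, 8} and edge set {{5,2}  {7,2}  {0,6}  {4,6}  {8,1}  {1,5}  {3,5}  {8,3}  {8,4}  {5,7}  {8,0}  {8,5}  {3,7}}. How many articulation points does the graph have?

Removing 8 increases the component count from 1 to 2, so 8 is a cut vertex.
By contrast removing 5 leaves 1 component; it is not a cut vertex. No other vertex is a cut vertex either.

1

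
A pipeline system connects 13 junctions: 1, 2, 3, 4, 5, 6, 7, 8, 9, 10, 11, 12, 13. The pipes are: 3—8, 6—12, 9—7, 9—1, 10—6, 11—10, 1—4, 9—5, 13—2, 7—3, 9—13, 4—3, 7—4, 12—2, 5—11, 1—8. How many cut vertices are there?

1

Removing 9 increases the component count from 1 to 2, so 9 is a cut vertex.
By contrast removing 2 leaves 1 component; it is not a cut vertex. No other vertex is a cut vertex either.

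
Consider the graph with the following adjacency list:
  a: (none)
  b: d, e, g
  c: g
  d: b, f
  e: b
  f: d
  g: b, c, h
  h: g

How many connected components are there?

2

a is isolated — a component by itself.
Starting from b we can reach b, c, d, e, f, g, h. That is one component of size 7.
Total: 2 components.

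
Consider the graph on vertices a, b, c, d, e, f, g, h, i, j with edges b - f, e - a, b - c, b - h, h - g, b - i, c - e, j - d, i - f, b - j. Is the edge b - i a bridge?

No

After removing b - i, the path b-f-i still connects them, so the edge is not a bridge.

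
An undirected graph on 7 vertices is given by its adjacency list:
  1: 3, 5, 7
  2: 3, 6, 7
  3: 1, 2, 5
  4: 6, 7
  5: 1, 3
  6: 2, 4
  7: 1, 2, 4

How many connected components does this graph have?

Starting from 1 we can reach 1, 2, 3, 4, 5, 6, 7. That is one component of size 7.
Total: 1 component.

1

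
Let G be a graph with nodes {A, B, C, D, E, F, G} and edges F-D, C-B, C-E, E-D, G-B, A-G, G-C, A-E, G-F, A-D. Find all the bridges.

The edges on the cycle G-C-B-G are not bridges since each lies on that cycle.
Every edge lies on some cycle, so there are no bridges.

none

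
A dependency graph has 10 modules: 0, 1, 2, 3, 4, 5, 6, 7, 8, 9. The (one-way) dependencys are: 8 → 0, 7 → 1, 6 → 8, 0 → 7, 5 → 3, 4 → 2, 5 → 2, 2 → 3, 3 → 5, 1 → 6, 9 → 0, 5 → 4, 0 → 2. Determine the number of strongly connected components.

3

{0, 1, 6, 7, 8} are all mutually reachable — one SCC of size 5.
{2, 3, 4, 5} are all mutually reachable — one SCC of size 4.
{9} is an SCC by itself.
That gives 3 strongly connected components.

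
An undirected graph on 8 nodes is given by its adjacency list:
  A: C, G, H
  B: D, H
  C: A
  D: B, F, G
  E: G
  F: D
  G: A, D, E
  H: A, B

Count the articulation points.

3

Removing A increases the component count from 1 to 2, so A is a cut vertex.
Removing D increases the component count from 1 to 2, so D is a cut vertex.
Removing G increases the component count from 1 to 2, so G is a cut vertex.
By contrast removing F leaves 1 component; it is not a cut vertex. No other vertex is a cut vertex either.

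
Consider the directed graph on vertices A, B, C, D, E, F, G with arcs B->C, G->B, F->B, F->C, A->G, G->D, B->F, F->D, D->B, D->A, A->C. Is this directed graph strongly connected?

No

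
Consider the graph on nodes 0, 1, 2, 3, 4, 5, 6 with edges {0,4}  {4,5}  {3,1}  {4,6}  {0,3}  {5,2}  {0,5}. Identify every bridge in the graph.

0-3, 1-3, 2-5, 4-6

The edges on the cycle 0-4-5-0 are not bridges since each lies on that cycle.
But removing 4-6 disconnects 4 from 6; removing 5-2 disconnects 5 from 2; removing 3-1 disconnects 3 from 1; removing 0-3 disconnects 0 from 3 — these are bridges.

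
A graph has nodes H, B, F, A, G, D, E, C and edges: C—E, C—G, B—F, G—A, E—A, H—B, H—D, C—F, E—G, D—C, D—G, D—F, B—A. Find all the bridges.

none

The edges on the cycle C-E-G-C are not bridges since each lies on that cycle.
Every edge lies on some cycle, so there are no bridges.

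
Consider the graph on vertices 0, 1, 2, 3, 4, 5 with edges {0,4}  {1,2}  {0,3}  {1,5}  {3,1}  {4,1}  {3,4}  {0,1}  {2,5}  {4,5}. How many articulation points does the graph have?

0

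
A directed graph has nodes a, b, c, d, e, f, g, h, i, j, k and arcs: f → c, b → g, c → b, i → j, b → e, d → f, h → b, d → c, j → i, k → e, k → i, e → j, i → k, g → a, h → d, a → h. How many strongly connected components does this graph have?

{a, b, c, d, f, g, h} are all mutually reachable — one SCC of size 7.
{e, i, j, k} are all mutually reachable — one SCC of size 4.
That gives 2 strongly connected components.

2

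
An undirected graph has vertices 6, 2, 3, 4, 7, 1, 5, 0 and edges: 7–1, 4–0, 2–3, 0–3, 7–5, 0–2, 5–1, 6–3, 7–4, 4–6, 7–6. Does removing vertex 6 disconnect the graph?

Deleting 6 leaves 1 component (was 1) (its neighbors 3, 4, 7 remain connected to each other), so 6 is not a cut vertex.

No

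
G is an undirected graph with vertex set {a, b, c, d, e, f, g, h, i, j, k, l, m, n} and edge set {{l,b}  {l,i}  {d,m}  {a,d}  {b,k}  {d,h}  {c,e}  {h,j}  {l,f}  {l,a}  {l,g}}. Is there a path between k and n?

No

The component containing k is {a, b, d, f, g, h, i, j, k, l, m}, and n is not in it.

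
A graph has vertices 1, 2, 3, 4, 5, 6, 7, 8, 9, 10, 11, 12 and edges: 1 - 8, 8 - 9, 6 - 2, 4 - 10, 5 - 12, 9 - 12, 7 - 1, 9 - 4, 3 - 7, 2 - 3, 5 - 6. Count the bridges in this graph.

2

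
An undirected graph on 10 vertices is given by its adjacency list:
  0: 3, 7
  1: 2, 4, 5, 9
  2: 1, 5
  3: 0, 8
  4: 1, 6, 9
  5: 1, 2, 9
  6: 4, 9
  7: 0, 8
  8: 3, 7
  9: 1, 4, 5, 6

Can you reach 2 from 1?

Yes

From 1 we can reach 1, 2, 4, 5, 6, 9, which includes 2.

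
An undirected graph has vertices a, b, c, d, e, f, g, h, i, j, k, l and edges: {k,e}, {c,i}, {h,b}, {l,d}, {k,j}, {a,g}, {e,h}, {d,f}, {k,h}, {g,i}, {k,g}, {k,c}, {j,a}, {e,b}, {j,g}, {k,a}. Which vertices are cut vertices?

d, k

Removing d increases the component count from 2 to 3, so d is a cut vertex.
Removing k increases the component count from 2 to 3, so k is a cut vertex.
By contrast removing l leaves 2 components; it is not a cut vertex. No other vertex is a cut vertex either.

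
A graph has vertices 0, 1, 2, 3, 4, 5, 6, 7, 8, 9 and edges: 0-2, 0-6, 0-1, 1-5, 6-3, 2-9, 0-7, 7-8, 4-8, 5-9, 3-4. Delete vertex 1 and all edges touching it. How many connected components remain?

1

With 1 gone, the remaining components are: {0, 2, 3, 4, 5, 6, 7, 8, 9}.
That is 1 component.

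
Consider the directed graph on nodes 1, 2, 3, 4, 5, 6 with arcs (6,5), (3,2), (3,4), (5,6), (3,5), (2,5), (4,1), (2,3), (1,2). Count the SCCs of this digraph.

2

{1, 2, 3, 4} are all mutually reachable — one SCC of size 4.
{5, 6} are all mutually reachable — one SCC of size 2.
That gives 2 strongly connected components.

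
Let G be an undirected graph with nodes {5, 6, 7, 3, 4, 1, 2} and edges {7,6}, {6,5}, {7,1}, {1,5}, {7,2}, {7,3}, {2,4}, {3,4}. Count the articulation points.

1

Removing 7 increases the component count from 1 to 2, so 7 is a cut vertex.
By contrast removing 4 leaves 1 component; it is not a cut vertex. No other vertex is a cut vertex either.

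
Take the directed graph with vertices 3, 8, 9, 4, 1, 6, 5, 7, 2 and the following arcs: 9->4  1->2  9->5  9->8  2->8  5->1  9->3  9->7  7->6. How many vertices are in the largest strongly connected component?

1

{2} is an SCC by itself.
{7} is an SCC by itself.
{5} is an SCC by itself.
{4} is an SCC by itself.
{6} is an SCC by itself.
(and 4 more singleton SCCs)
The largest has 1 vertex.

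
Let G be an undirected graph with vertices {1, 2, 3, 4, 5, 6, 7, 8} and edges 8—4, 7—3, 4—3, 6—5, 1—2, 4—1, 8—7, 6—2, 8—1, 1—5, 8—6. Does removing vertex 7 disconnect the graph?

No

Deleting 7 leaves 1 component (was 1) (its neighbors 3, 8 remain connected to each other), so 7 is not a cut vertex.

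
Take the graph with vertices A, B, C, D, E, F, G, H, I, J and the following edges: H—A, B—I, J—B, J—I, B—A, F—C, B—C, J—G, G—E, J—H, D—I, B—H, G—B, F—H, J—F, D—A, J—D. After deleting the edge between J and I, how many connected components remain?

1

J and I are still connected via J-D-I, so the component count stays at 1.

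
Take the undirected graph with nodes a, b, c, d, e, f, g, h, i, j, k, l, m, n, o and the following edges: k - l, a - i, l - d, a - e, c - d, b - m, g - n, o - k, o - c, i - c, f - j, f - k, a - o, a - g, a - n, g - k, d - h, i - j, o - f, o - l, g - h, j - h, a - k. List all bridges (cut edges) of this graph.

The edges on the cycle a-o-f-j-i-a are not bridges since each lies on that cycle.
But removing a - e disconnects a from e; removing b - m disconnects b from m — these are bridges.

a-e, b-m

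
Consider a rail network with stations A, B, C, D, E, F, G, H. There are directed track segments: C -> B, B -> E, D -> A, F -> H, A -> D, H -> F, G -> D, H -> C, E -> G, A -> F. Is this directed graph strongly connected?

Yes

From G we can reach every vertex (A, B, C, D, E, F, G, H), and every vertex can reach G (A, B, C, D, E, F, G, H). So the whole graph is one strongly connected component.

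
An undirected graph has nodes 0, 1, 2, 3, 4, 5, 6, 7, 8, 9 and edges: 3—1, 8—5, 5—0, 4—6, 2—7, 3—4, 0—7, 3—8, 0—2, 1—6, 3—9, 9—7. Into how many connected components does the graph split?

1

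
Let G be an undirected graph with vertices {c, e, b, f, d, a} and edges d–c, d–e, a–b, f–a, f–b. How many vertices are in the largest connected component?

Starting from a we can reach a, b, f. That is one component of size 3.
Starting from c we can reach c, d, e. That is one component of size 3.
The largest has 3 vertices.

3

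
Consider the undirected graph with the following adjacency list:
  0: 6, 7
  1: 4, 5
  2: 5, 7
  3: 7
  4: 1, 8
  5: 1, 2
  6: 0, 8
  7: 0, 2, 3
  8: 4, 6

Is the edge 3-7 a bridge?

Removing 3-7 leaves no path between 3 and 7: the component count goes from 1 to 2. So it is a bridge.

Yes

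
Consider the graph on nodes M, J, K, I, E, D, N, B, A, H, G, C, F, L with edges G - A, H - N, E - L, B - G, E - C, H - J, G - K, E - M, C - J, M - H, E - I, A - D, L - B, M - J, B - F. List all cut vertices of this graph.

A, B, E, G, H, L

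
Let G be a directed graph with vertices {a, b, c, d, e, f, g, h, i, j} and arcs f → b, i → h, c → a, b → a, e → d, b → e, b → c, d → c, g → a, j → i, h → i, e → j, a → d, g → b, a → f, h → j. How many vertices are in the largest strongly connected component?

6

{a, b, c, d, e, f} are all mutually reachable — one SCC of size 6.
{h, i, j} are all mutually reachable — one SCC of size 3.
{g} is an SCC by itself.
The largest has 6 vertices.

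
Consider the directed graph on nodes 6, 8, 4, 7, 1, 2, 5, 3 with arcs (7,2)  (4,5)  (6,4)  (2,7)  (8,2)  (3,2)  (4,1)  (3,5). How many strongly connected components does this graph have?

7

{2, 7} are all mutually reachable — one SCC of size 2.
{3} is an SCC by itself.
{6} is an SCC by itself.
{4} is an SCC by itself.
{5} is an SCC by itself.
(and 2 more singleton SCCs)
That gives 7 strongly connected components.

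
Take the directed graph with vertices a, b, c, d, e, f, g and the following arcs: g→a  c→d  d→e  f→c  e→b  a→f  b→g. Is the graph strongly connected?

Yes

From f we can reach every vertex (a, b, c, d, e, f, g), and every vertex can reach f (a, b, c, d, e, f, g). So the whole graph is one strongly connected component.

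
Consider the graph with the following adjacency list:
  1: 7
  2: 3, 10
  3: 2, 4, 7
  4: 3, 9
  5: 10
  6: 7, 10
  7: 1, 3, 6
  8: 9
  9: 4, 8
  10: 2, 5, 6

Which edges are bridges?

The edges on the cycle 7-6-10-2-3-7 are not bridges since each lies on that cycle.
But removing 3-4 disconnects 3 from 4; removing 4-9 disconnects 4 from 9; removing 8-9 disconnects 8 from 9; removing 7-1 disconnects 7 from 1 — these are bridges.
In total 5 edges are bridges.

1-7, 10-5, 3-4, 4-9, 8-9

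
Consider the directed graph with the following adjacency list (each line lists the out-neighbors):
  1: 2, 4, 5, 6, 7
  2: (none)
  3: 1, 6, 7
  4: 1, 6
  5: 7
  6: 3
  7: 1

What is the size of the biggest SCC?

6

{1, 3, 4, 5, 6, 7} are all mutually reachable — one SCC of size 6.
{2} is an SCC by itself.
The largest has 6 vertices.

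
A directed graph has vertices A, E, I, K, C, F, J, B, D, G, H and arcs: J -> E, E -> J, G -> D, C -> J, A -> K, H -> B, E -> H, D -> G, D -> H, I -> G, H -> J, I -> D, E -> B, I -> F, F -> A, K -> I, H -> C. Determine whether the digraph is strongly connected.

There is no directed path from B to C, so the graph is not strongly connected.

No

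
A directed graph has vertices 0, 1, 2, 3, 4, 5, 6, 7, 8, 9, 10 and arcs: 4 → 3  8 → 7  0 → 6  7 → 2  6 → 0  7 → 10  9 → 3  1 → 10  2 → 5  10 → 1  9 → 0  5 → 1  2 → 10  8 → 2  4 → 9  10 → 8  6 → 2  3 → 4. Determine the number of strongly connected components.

3

{1, 2, 5, 7, 8, 10} are all mutually reachable — one SCC of size 6.
{3, 4, 9} are all mutually reachable — one SCC of size 3.
{0, 6} are all mutually reachable — one SCC of size 2.
That gives 3 strongly connected components.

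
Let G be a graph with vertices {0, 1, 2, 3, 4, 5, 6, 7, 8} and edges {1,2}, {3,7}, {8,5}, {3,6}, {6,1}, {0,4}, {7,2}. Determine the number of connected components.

3

Starting from 5 we can reach 5, 8. That is one component of size 2.
Starting from 0 we can reach 0, 4. That is one component of size 2.
Starting from 1 we can reach 1, 2, 3, 6, 7. That is one component of size 5.
Total: 3 components.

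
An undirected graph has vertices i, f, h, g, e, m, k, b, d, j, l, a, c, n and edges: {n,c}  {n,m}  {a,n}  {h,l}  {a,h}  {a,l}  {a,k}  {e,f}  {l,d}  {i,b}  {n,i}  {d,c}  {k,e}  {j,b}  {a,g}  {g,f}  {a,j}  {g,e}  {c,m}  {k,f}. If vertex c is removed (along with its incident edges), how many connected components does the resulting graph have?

1

With c gone, the remaining components are: {a, b, d, e, f, g, h, i, j, k, l, m, n}.
That is 1 component.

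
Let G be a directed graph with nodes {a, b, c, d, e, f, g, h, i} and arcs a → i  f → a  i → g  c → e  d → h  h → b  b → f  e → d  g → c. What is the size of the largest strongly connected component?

9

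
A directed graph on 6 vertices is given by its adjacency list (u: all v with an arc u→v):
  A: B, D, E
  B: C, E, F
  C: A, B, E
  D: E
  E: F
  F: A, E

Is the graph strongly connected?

From E we can reach every vertex (A, B, C, D, E, F), and every vertex can reach E (A, B, C, D, E, F). So the whole graph is one strongly connected component.

Yes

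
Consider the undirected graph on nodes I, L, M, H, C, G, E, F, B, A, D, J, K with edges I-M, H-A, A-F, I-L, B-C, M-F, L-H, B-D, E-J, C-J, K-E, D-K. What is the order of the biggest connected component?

G is isolated — a component by itself.
Starting from B we can reach B, C, D, E, J, K. That is one component of size 6.
Starting from A we can reach A, F, H, I, L, M. That is one component of size 6.
The largest has 6 vertices.

6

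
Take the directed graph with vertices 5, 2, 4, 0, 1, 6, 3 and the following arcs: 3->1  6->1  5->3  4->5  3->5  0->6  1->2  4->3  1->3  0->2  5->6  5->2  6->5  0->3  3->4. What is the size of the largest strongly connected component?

5

{1, 3, 4, 5, 6} are all mutually reachable — one SCC of size 5.
{2} is an SCC by itself.
{0} is an SCC by itself.
The largest has 5 vertices.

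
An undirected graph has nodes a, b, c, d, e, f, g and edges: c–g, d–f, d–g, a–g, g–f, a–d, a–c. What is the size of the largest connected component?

b is isolated — a component by itself.
e is isolated — a component by itself.
Starting from a we can reach a, c, d, f, g. That is one component of size 5.
The largest has 5 vertices.

5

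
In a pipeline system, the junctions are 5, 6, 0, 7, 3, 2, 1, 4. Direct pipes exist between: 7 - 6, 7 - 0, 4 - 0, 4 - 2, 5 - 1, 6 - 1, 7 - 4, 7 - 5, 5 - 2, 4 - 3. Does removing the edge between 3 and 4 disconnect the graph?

Yes

Removing 3 - 4 leaves no path between 3 and 4: the component count goes from 1 to 2. So it is a bridge.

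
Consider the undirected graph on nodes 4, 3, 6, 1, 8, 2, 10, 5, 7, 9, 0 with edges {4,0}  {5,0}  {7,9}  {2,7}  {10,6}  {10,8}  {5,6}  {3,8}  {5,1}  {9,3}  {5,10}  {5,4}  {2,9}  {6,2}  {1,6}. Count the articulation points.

1

Removing 5 increases the component count from 1 to 2, so 5 is a cut vertex.
By contrast removing 6 leaves 1 component; it is not a cut vertex. No other vertex is a cut vertex either.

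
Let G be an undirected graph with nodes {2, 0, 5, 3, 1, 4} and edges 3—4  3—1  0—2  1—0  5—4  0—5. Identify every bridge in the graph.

The edges on the cycle 3-1-0-5-4-3 are not bridges since each lies on that cycle.
But removing 0—2 disconnects 0 from 2 — this is a bridge.

0-2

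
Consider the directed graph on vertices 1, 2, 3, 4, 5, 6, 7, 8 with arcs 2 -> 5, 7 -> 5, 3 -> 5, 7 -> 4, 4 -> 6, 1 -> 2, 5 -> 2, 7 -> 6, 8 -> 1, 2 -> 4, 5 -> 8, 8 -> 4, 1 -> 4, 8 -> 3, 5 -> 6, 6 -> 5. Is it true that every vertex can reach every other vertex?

No

There is no directed path from 8 to 7, so the graph is not strongly connected.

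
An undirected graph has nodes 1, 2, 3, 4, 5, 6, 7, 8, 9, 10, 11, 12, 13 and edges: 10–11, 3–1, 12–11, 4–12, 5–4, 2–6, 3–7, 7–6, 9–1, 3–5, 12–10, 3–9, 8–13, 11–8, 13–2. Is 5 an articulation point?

No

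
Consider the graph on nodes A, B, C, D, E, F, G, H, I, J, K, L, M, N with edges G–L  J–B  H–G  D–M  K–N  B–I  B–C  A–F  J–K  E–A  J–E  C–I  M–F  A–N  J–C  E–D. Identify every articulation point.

G, J

Removing G increases the component count from 2 to 3, so G is a cut vertex.
Removing J increases the component count from 2 to 3, so J is a cut vertex.
By contrast removing E leaves 2 components; it is not a cut vertex. No other vertex is a cut vertex either.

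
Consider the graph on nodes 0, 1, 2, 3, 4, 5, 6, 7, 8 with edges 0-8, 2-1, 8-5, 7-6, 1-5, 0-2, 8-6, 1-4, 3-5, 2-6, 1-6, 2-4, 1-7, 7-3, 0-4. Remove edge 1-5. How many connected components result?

1 and 5 are still connected via 1-7-3-5, so the component count stays at 1.

1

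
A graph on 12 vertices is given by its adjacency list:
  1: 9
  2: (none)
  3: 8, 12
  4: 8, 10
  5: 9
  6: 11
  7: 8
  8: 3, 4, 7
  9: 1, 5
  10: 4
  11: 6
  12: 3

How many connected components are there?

4

2 is isolated — a component by itself.
Starting from 6 we can reach 6, 11. That is one component of size 2.
Starting from 1 we can reach 1, 5, 9. That is one component of size 3.
Starting from 3 we can reach 3, 4, 7, 8, 10, 12. That is one component of size 6.
Total: 4 components.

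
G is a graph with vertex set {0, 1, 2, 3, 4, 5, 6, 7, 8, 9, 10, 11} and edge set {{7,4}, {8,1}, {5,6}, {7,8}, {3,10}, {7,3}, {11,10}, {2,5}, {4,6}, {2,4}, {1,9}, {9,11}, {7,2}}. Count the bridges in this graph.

The edges on the cycle 7-2-5-6-4-7 are not bridges since each lies on that cycle.
Every edge lies on some cycle, so there are no bridges.

0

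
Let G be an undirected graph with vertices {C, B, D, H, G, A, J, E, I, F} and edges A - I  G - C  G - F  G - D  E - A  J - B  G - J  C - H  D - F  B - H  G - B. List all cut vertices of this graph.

A, G

Removing A increases the component count from 2 to 3, so A is a cut vertex.
Removing G increases the component count from 2 to 3, so G is a cut vertex.
By contrast removing B leaves 2 components; it is not a cut vertex. No other vertex is a cut vertex either.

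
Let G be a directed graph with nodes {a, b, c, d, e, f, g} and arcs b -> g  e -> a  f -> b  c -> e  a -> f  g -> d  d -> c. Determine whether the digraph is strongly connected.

From g we can reach every vertex (a, b, c, d, e, f, g), and every vertex can reach g (a, b, c, d, e, f, g). So the whole graph is one strongly connected component.

Yes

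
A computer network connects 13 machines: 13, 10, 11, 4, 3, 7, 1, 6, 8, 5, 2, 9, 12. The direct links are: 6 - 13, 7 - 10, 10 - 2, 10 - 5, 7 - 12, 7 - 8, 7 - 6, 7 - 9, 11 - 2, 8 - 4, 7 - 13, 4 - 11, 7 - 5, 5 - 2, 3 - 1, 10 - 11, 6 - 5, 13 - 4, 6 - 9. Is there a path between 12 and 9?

Yes

From 12 we can reach 2, 4, 5, 6, 7, 8, 9, 10, 11, 12, 13, which includes 9.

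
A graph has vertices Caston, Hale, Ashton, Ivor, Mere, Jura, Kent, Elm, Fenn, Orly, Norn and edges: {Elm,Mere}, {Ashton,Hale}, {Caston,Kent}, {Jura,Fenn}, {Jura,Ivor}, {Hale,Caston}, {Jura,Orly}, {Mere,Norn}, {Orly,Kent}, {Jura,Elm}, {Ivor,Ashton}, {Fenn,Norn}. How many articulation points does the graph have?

1

Removing Jura increases the component count from 1 to 2, so Jura is a cut vertex.
By contrast removing Elm leaves 1 component; it is not a cut vertex. No other vertex is a cut vertex either.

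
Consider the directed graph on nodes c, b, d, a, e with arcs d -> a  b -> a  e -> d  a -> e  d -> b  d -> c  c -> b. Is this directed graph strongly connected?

Yes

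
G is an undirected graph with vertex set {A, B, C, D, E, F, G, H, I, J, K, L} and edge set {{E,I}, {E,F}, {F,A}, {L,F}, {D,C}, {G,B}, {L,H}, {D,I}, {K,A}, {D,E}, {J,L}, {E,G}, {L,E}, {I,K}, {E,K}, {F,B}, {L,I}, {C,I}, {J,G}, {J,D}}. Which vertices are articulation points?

Removing L increases the component count from 1 to 2, so L is a cut vertex.
By contrast removing J leaves 1 component; it is not a cut vertex. No other vertex is a cut vertex either.

L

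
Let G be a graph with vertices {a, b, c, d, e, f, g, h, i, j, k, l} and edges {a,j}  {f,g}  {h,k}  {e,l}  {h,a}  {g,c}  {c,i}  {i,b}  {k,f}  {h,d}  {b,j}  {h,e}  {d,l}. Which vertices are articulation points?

h

Removing h increases the component count from 1 to 2, so h is a cut vertex.
By contrast removing j leaves 1 component; it is not a cut vertex. No other vertex is a cut vertex either.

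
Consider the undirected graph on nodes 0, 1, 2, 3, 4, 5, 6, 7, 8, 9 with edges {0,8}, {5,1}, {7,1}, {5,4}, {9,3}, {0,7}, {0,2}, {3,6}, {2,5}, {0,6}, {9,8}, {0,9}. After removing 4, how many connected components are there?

1

With 4 gone, the remaining components are: {0, 1, 2, 3, 5, 6, 7, 8, 9}.
That is 1 component.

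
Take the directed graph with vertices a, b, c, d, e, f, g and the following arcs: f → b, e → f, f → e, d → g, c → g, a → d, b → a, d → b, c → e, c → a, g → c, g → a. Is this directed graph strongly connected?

From e we can reach every vertex (a, b, c, d, e, f, g), and every vertex can reach e (a, b, c, d, e, f, g). So the whole graph is one strongly connected component.

Yes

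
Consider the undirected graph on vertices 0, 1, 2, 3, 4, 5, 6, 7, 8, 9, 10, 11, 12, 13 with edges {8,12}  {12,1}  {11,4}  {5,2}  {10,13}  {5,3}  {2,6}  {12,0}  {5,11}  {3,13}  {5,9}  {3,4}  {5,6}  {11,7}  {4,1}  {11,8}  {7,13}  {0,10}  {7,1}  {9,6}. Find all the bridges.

The edges on the cycle 11-8-12-0-10-13-7-11 are not bridges since each lies on that cycle.
Every edge lies on some cycle, so there are no bridges.

none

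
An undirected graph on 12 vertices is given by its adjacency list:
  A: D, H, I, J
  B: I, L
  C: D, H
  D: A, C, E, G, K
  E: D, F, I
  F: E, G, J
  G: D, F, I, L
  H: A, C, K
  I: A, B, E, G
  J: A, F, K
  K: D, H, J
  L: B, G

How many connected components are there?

Starting from A we can reach A, B, C, D, E, F, G, H, I, J, K, L. That is one component of size 12.
Total: 1 component.

1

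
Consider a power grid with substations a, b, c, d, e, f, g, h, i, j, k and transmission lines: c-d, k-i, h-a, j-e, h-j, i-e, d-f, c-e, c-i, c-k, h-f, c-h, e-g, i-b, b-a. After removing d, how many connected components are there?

With d gone, the remaining components are: {a, b, c, e, f, g, h, i, j, k}.
That is 1 component.

1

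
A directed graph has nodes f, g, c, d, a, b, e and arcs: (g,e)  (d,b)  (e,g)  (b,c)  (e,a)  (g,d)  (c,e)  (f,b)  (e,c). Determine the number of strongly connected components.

3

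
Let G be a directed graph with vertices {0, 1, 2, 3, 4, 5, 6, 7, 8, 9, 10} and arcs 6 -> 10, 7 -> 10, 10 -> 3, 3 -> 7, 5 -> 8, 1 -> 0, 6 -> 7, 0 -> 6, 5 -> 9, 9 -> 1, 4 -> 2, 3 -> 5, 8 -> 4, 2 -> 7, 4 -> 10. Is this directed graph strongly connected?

Yes

From 7 we can reach every vertex (0, 1, 2, 3, 4, 5, 6, 7, 8, 9, 10), and every vertex can reach 7 (0, 1, 2, 3, 4, 5, 6, 7, 8, 9, 10). So the whole graph is one strongly connected component.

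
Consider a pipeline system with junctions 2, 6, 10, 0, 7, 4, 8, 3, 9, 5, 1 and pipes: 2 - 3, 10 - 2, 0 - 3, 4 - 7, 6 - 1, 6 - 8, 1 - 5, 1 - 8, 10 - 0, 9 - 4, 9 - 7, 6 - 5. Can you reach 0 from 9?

No

The component containing 9 is {4, 7, 9}, and 0 is not in it.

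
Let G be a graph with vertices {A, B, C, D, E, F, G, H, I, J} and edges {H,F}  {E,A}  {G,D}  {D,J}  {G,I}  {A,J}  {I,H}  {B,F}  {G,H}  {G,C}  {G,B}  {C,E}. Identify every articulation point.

Removing G increases the component count from 1 to 2, so G is a cut vertex.
By contrast removing F leaves 1 component; it is not a cut vertex. No other vertex is a cut vertex either.

G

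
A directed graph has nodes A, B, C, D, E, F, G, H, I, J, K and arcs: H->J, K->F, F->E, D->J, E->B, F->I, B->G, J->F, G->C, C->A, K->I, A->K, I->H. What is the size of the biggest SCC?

10

{A, B, C, E, F, G, H, I, J, K} are all mutually reachable — one SCC of size 10.
{D} is an SCC by itself.
The largest has 10 vertices.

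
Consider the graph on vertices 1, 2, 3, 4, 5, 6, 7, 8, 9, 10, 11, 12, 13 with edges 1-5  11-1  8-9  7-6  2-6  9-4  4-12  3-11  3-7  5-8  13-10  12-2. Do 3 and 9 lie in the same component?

Yes

From 3 we can reach 1, 2, 3, 4, 5, 6, 7, 8, 9, 11, 12, which includes 9.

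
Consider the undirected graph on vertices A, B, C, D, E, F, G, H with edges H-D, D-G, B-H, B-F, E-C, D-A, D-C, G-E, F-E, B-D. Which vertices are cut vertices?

D

Removing D increases the component count from 1 to 2, so D is a cut vertex.
By contrast removing H leaves 1 component; it is not a cut vertex. No other vertex is a cut vertex either.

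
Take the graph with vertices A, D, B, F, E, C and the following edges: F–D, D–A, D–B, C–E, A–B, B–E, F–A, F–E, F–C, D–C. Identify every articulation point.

none

Removing C, for instance, still leaves 1 component. No single vertex removal increases the component count — the graph has no articulation points.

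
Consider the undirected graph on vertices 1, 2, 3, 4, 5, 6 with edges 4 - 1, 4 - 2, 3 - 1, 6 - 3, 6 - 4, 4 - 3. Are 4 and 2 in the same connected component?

From 4 we can reach 1, 2, 3, 4, 6, which includes 2.

Yes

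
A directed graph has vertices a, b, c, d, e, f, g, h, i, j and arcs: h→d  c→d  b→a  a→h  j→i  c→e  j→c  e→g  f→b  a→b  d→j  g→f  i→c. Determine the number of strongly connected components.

1

{a, b, c, d, e, f, g, h, i, j} are all mutually reachable — one SCC of size 10.
That gives 1 strongly connected component.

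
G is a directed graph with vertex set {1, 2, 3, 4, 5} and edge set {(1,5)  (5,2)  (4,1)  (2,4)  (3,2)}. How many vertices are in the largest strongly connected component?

4

{1, 2, 4, 5} are all mutually reachable — one SCC of size 4.
{3} is an SCC by itself.
The largest has 4 vertices.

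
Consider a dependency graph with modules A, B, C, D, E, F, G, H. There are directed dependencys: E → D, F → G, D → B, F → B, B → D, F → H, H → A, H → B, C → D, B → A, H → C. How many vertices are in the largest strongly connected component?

2

{B, D} are all mutually reachable — one SCC of size 2.
{A} is an SCC by itself.
{F} is an SCC by itself.
{H} is an SCC by itself.
{G} is an SCC by itself.
(and 2 more singleton SCCs)
The largest has 2 vertices.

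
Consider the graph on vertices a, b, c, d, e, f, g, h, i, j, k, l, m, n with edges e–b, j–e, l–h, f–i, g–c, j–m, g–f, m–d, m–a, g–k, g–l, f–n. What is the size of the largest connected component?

Starting from a we can reach a, b, d, e, j, m. That is one component of size 6.
Starting from c we can reach c, f, g, h, i, k, l, n. That is one component of size 8.
The largest has 8 vertices.

8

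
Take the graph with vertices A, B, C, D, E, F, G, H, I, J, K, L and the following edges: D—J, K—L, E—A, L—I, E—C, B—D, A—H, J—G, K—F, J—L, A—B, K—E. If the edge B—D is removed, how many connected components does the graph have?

B and D are still connected via B-A-E-K-L-J-D, so the component count stays at 1.

1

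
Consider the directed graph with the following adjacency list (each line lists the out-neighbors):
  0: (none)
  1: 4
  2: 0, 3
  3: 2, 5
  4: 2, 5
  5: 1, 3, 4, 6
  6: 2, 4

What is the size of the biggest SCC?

{1, 2, 3, 4, 5, 6} are all mutually reachable — one SCC of size 6.
{0} is an SCC by itself.
The largest has 6 vertices.

6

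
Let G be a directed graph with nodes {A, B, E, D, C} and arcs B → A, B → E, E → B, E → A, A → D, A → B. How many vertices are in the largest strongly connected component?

{A, B, E} are all mutually reachable — one SCC of size 3.
{C} is an SCC by itself.
{D} is an SCC by itself.
The largest has 3 vertices.

3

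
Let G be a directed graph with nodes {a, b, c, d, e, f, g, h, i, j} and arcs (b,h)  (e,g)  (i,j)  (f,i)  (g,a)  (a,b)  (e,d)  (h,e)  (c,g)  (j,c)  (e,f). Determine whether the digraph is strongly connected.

No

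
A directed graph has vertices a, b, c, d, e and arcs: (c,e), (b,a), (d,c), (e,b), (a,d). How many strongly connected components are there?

1

{a, b, c, d, e} are all mutually reachable — one SCC of size 5.
That gives 1 strongly connected component.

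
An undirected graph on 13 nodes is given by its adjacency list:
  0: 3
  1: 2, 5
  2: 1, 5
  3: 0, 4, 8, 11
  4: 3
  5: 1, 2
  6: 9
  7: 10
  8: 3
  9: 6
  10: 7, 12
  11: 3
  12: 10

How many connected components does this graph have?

Starting from 6 we can reach 6, 9. That is one component of size 2.
Starting from 7 we can reach 7, 10, 12. That is one component of size 3.
Starting from 1 we can reach 1, 2, 5. That is one component of size 3.
Starting from 0 we can reach 0, 3, 4, 8, 11. That is one component of size 5.
Total: 4 components.

4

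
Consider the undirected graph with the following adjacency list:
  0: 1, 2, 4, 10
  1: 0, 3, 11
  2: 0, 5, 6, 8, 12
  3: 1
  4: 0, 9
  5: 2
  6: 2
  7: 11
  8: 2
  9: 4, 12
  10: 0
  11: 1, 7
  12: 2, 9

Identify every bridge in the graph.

0-1, 0-10, 1-11, 1-3, 11-7, 2-5, 2-6, 2-8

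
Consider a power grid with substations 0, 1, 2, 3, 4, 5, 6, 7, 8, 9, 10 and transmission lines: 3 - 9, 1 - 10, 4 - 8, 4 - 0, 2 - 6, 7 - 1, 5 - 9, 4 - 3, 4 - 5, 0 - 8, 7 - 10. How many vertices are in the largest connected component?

6

Starting from 2 we can reach 2, 6. That is one component of size 2.
Starting from 1 we can reach 1, 7, 10. That is one component of size 3.
Starting from 0 we can reach 0, 3, 4, 5, 8, 9. That is one component of size 6.
The largest has 6 vertices.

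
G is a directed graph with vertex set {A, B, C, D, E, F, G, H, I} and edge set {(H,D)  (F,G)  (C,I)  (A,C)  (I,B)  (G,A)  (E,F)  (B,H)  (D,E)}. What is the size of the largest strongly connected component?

{A, B, C, D, E, F, G, H, I} are all mutually reachable — one SCC of size 9.
The largest has 9 vertices.

9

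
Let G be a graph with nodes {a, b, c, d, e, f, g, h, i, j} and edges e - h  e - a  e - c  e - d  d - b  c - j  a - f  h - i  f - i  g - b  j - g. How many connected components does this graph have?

Starting from a we can reach a, b, c, d, e, f, g, h, i, j. That is one component of size 10.
Total: 1 component.

1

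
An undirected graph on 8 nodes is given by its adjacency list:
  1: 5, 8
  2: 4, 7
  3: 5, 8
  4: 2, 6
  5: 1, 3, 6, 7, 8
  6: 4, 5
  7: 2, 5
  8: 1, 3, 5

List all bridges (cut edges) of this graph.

none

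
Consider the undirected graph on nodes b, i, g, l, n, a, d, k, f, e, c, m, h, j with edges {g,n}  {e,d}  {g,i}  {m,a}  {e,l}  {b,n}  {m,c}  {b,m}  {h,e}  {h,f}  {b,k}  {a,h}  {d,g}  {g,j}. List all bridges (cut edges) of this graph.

The edges on the cycle b-m-a-h-e-d-g-n-b are not bridges since each lies on that cycle.
But removing b–k disconnects b from k; removing f–h disconnects f from h; removing j–g disconnects j from g; removing l–e disconnects l from e — these are bridges.
In total 6 edges are bridges.

b-k, c-m, e-l, f-h, g-i, g-j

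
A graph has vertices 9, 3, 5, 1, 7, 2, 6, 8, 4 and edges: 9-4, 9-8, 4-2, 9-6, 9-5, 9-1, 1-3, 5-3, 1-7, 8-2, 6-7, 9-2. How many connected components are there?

1

Starting from 1 we can reach 1, 2, 3, 4, 5, 6, 7, 8, 9. That is one component of size 9.
Total: 1 component.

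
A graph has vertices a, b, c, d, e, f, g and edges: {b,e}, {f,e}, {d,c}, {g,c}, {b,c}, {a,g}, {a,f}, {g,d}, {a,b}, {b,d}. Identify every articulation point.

none

Removing f, for instance, still leaves 1 component. No single vertex removal increases the component count — the graph has no articulation points.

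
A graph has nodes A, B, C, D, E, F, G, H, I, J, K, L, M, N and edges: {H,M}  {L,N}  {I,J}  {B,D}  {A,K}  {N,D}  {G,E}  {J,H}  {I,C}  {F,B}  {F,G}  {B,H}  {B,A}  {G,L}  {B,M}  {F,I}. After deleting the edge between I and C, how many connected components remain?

2

Before removal there is 1 component.
I—C is a bridge — removing it separates I's side from C's side.
After removal: 2 components.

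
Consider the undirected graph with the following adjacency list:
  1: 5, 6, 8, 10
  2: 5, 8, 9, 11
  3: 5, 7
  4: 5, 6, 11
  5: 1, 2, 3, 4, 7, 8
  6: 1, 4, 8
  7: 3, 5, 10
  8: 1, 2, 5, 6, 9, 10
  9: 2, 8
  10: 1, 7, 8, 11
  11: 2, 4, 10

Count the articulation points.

0

Removing 5, for instance, still leaves 1 component. No single vertex removal increases the component count — the graph has no articulation points.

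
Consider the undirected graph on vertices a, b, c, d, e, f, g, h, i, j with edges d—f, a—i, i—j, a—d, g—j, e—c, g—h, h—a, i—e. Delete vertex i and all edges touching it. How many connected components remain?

With i gone, the remaining components are: {b}; {c, e}; {a, d, f, g, h, j}.
That is 3 components.

3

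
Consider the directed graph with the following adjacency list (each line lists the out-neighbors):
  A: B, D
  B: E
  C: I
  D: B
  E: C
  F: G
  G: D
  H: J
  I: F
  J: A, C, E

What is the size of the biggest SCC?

7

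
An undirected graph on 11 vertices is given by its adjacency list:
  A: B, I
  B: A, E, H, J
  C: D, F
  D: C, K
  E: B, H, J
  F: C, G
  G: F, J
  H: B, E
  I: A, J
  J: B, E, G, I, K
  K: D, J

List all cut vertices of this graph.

J

Removing J increases the component count from 1 to 2, so J is a cut vertex.
By contrast removing E leaves 1 component; it is not a cut vertex. No other vertex is a cut vertex either.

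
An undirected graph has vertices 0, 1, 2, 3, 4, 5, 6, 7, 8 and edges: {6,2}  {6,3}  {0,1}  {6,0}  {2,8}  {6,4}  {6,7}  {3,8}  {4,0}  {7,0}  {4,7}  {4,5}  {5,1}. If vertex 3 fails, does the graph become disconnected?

Deleting 3 leaves 1 component (was 1) (its neighbors 6, 8 remain connected to each other), so 3 is not a cut vertex.

No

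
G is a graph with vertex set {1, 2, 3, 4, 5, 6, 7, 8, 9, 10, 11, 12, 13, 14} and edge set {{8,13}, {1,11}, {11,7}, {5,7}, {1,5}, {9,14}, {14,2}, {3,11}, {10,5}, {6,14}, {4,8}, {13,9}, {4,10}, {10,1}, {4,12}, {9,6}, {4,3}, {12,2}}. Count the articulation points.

Removing 4 increases the component count from 1 to 2, so 4 is a cut vertex.
By contrast removing 2 leaves 1 component; it is not a cut vertex. No other vertex is a cut vertex either.

1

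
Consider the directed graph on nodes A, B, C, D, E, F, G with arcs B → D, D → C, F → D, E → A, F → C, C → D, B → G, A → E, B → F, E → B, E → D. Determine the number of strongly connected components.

5

{C, D} are all mutually reachable — one SCC of size 2.
{A, E} are all mutually reachable — one SCC of size 2.
{B} is an SCC by itself.
{F} is an SCC by itself.
{G} is an SCC by itself.
That gives 5 strongly connected components.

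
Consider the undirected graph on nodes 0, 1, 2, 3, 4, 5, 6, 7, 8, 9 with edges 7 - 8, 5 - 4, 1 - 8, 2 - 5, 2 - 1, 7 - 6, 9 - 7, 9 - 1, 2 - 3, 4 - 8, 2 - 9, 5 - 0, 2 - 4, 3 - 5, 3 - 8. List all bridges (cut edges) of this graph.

The edges on the cycle 2-3-8-4-2 are not bridges since each lies on that cycle.
But removing 5 - 0 disconnects 5 from 0; removing 7 - 6 disconnects 7 from 6 — these are bridges.

0-5, 6-7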